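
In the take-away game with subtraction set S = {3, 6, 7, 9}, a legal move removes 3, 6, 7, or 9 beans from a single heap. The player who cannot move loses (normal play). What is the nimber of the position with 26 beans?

0

n :  0  1  2  3  4  5  6  7  8  9 10 11 12 13 14 15 16 17 18 19 20 21 22 23 24 25 26
G :  0  0  0  1  1  1  2  2  2  3  3  3  0  0  0  1  1  1  2  2  2  3  3  3  0  0  0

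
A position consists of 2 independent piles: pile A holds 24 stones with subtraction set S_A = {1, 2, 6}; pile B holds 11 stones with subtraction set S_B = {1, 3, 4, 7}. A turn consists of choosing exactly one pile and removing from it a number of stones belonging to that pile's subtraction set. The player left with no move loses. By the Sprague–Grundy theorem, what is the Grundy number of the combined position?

Pile A, S = {1, 2, 6}:
G(0) = 0
G(1) = mex{0} = 1
G(2) = mex{1,0} = 2
G(3) = mex{2,1} = 0
G(4) = mex{0,2} = 1
G(5) = mex{1,0} = 2
G(6) = mex{2,1,0} = 3
G(7) = mex{3,2,1} = 0
G(8) = mex{0,3,2} = 1
G(9) = mex{1,0,0} = 2
G(10) = mex{2,1,1} = 0
G(11) = mex{0,2,2} = 1
G(12) = mex{1,0,3} = 2
G(13) = mex{2,1,0} = 3
G(14) = mex{3,2,1} = 0
G(15) = mex{0,3,2} = 1
G(16) = mex{1,0,0} = 2
G(17) = mex{2,1,1} = 0
G(18) = mex{0,2,2} = 1
G(19) = mex{1,0,3} = 2
G(20) = mex{2,1,0} = 3
G(21) = mex{3,2,1} = 0
G(22) = mex{0,3,2} = 1
G(23) = mex{1,0,0} = 2
G(24) = mex{2,1,1} = 0
G_A(24) = 0.
Pile B, S = {1, 3, 4, 7}:
G(0) = 0
G(1) = mex{0} = 1
G(2) = mex{1} = 0
G(3) = mex{0,0} = 1
G(4) = mex{1,1,0} = 2
G(5) = mex{2,0,1} = 3
G(6) = mex{3,1,0} = 2
G(7) = mex{2,2,1,0} = 3
G(8) = mex{3,3,2,1} = 0
G(9) = mex{0,2,3,0} = 1
G(10) = mex{1,3,2,1} = 0
G(11) = mex{0,0,3,2} = 1
G_B(11) = 1.
Combined Grundy value = 0 ⊕ 1 = 1.

1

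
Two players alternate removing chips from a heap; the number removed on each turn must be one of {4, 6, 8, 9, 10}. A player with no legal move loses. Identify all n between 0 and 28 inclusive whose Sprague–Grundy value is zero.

0, 1, 2, 3, 14, 15, 16, 17, 28

G(0) = 0
G(1) = mex{} = 0
G(2) = mex{} = 0
G(3) = mex{} = 0
G(4) = mex{0} = 1
G(5) = mex{0} = 1
G(6) = mex{0,0} = 1
G(7) = mex{0,0} = 1
G(8) = mex{1,0,0} = 2
G(9) = mex{1,0,0,0} = 2
G(10) = mex{1,1,0,0,0} = 2
G(11) = mex{1,1,0,0,0} = 2
G(12) = mex{2,1,1,0,0} = 3
G(13) = mex{2,1,1,1,0} = 3
G(14) = mex{2,2,1,1,1} = 0
G(15) = mex{2,2,1,1,1} = 0
G(16) = mex{3,2,2,1,1} = 0
G(17) = mex{3,2,2,2,1} = 0
G(18) = mex{0,3,2,2,2} = 1
G(19) = mex{0,3,2,2,2} = 1
G(20) = mex{0,0,3,2,2} = 1
G(21) = mex{0,0,3,3,2} = 1
G(22) = mex{1,0,0,3,3} = 2
G(23) = mex{1,0,0,0,3} = 2
G(24) = mex{1,1,0,0,0} = 2
G(25) = mex{1,1,0,0,0} = 2
G(26) = mex{2,1,1,0,0} = 3
G(27) = mex{2,1,1,1,0} = 3
G(28) = mex{2,2,1,1,1} = 0
P-positions are exactly the n with G(n) = 0.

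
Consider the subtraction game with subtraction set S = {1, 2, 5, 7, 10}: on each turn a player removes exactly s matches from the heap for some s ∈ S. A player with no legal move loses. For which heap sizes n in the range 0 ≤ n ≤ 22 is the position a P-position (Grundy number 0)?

0, 3, 6, 9, 12, 15, 18, 21

n :  0  1  2  3  4  5  6  7  8  9 10 11 12 13 14 15 16 17 18 19 20 21 22
G :  0  1  2  0  1  2  0  1  2  0  1  2  0  1  2  0  1  2  0  1  2  0  1
P-positions are exactly the n with G(n) = 0.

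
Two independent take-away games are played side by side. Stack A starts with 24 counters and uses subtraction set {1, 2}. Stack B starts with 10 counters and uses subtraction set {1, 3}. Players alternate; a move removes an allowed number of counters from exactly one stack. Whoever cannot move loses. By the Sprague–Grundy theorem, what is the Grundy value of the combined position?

0

Stack A, S = {1, 2}:
n :  0  1  2  3  4  5  6  7  8  9 10 11 12 13 14 15 16 17 18 19 20 21 22 23 24
G :  0  1  2  0  1  2  0  1  2  0  1  2  0  1  2  0  1  2  0  1  2  0  1  2  0
G_A(24) = 0.
Stack B, S = {1, 3}:
n :  0  1  2  3  4  5  6  7  8  9 10
G :  0  1  0  1  0  1  0  1  0  1  0
G_B(10) = 0.
Combined Grundy value = 0 ⊕ 0 = 0.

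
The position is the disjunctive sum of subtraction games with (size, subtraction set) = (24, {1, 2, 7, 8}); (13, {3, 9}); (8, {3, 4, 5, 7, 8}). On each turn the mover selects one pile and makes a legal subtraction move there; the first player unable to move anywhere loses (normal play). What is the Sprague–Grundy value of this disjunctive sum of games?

2

Pile A, S = {1, 2, 7, 8}:
n :  0  1  2  3  4  5  6  7  8  9 10 11 12 13 14 15 16 17 18 19 20 21 22 23 24
G :  0  1  2  0  1  2  0  1  2  0  1  2  0  1  2  0  1  2  0  1  2  0  1  2  0
G_A(24) = 0.
Pile B, S = {3, 9}:
n :  0  1  2  3  4  5  6  7  8  9 10 11 12 13
G :  0  0  0  1  1  1  0  0  0  1  1  1  0  0
G_B(13) = 0.
Pile C, S = {3, 4, 5, 7, 8}:
n : 0 1 2 3 4 5 6 7 8
G : 0 0 0 1 1 1 2 2 2
G_C(8) = 2.
Combined Grundy value = 0 ⊕ 0 ⊕ 2 = 2.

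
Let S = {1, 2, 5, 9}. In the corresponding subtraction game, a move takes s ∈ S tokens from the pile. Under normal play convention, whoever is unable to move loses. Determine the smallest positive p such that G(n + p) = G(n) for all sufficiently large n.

n :  0  1  2  3  4  5  6  7  8  9 10 11 12 13 14 15 16 17 18 19 20 21
G :  0  1  2  0  1  2  0  1  2  3  0  1  2  0  1  2  0  1  2  3  0  1
G(n+10) = G(n) holds for n = 0,…,8 (a full window of length max(S) = 9), so the sequence is purely periodic with period 10.

10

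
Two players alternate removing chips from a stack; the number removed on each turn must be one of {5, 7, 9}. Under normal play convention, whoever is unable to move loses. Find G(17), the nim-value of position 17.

0

G(0) = 0
G(1) = mex{} = 0
G(2) = mex{} = 0
G(3) = mex{} = 0
G(4) = mex{} = 0
G(5) = mex{0} = 1
G(6) = mex{0} = 1
G(7) = mex{0,0} = 1
G(8) = mex{0,0} = 1
G(9) = mex{0,0,0} = 1
G(10) = mex{1,0,0} = 2
G(11) = mex{1,0,0} = 2
G(12) = mex{1,1,0} = 2
G(13) = mex{1,1,0} = 2
G(14) = mex{1,1,1} = 0
G(15) = mex{2,1,1} = 0
G(16) = mex{2,1,1} = 0
G(17) = mex{2,2,1} = 0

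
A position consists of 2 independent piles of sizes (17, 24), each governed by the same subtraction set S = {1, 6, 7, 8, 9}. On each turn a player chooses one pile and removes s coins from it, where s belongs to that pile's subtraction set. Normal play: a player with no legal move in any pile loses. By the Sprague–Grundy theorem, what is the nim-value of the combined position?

All piles use S = {1, 6, 7, 8, 9}:
G(0) = 0
G(1) = mex{0} = 1
G(2) = mex{1} = 0
G(3) = mex{0} = 1
G(4) = mex{1} = 0
G(5) = mex{0} = 1
G(6) = mex{1,0} = 2
G(7) = mex{2,1,0} = 3
G(8) = mex{3,0,1,0} = 2
G(9) = mex{2,1,0,1,0} = 3
G(10) = mex{3,0,1,0,1} = 2
G(11) = mex{2,1,0,1,0} = 3
G(12) = mex{3,2,1,0,1} = 4
G(13) = mex{4,3,2,1,0} = 5
G(14) = mex{5,2,3,2,1} = 0
G(15) = mex{0,3,2,3,2} = 1
G(16) = mex{1,2,3,2,3} = 0
G(17) = mex{0,3,2,3,2} = 1
G(18) = mex{1,4,3,2,3} = 0
G(19) = mex{0,5,4,3,2} = 1
G(20) = mex{1,0,5,4,3} = 2
G(21) = mex{2,1,0,5,4} = 3
G(22) = mex{3,0,1,0,5} = 2
G(23) = mex{2,1,0,1,0} = 3
G(24) = mex{3,0,1,0,1} = 2
Pile A: G(17) = 1.
Pile B: G(24) = 2.
Combined Grundy value = 1 ⊕ 2 = 3.

3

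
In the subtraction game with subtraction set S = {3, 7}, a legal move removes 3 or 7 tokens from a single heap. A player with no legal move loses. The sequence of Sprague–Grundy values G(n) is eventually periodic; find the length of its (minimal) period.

G(0) = 0
G(1) = mex{} = 0
G(2) = mex{} = 0
G(3) = mex{0} = 1
G(4) = mex{0} = 1
G(5) = mex{0} = 1
G(6) = mex{1} = 0
G(7) = mex{1,0} = 2
G(8) = mex{1,0} = 2
G(9) = mex{0,0} = 1
G(10) = mex{2,1} = 0
G(11) = mex{2,1} = 0
G(12) = mex{1,1} = 0
G(13) = mex{0,0} = 1
G(14) = mex{0,2} = 1
G(15) = mex{0,2} = 1
G(16) = mex{1,1} = 0
G(17) = mex{1,0} = 2
G(18) = mex{1,0} = 2
G(19) = mex{0,0} = 1
G(20) = mex{2,1} = 0
G(21) = mex{2,1} = 0
G(n+10) = G(n) holds for n = 0,…,6 (a full window of length max(S) = 7), so the sequence is purely periodic with period 10.

10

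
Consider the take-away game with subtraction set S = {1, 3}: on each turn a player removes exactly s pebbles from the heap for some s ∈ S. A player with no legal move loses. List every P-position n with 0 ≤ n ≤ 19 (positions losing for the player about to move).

n :  0  1  2  3  4  5  6  7  8  9 10 11 12 13 14 15 16 17 18 19
G :  0  1  0  1  0  1  0  1  0  1  0  1  0  1  0  1  0  1  0  1
P-positions are exactly the n with G(n) = 0.

0, 2, 4, 6, 8, 10, 12, 14, 16, 18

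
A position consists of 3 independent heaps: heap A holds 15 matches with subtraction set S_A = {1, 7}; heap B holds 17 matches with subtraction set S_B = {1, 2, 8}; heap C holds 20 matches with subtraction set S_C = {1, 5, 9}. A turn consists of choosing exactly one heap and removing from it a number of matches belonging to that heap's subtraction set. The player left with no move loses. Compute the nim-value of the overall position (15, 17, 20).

Heap A, S = {1, 7}:
n :  0  1  2  3  4  5  6  7  8  9 10 11 12 13 14 15
G :  0  1  0  1  0  1  0  1  0  1  0  1  0  1  0  1
G_A(15) = 1.
Heap B, S = {1, 2, 8}:
n :  0  1  2  3  4  5  6  7  8  9 10 11 12 13 14 15 16 17
G :  0  1  2  0  1  2  0  1  2  0  1  2  0  1  2  0  1  2
G_B(17) = 2.
Heap C, S = {1, 5, 9}:
G(0) = 0
G(1) = mex{0} = 1
G(2) = mex{1} = 0
G(3) = mex{0} = 1
G(4) = mex{1} = 0
G(5) = mex{0,0} = 1
G(6) = mex{1,1} = 0
G(7) = mex{0,0} = 1
G(8) = mex{1,1} = 0
G(9) = mex{0,0,0} = 1
G(10) = mex{1,1,1} = 0
G(11) = mex{0,0,0} = 1
G(12) = mex{1,1,1} = 0
G(13) = mex{0,0,0} = 1
G(14) = mex{1,1,1} = 0
G(15) = mex{0,0,0} = 1
G(16) = mex{1,1,1} = 0
G(17) = mex{0,0,0} = 1
G(18) = mex{1,1,1} = 0
G(19) = mex{0,0,0} = 1
G(20) = mex{1,1,1} = 0
G_C(20) = 0.
Combined Grundy value = 1 ⊕ 2 ⊕ 0 = 3.

3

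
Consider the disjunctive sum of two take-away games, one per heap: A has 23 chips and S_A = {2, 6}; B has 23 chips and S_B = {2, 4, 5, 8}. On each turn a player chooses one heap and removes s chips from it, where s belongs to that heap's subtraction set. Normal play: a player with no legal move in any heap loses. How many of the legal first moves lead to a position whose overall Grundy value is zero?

3

Heap A, S = {2, 6}:
n :  0  1  2  3  4  5  6  7  8  9 10 11 12 13 14 15 16 17 18 19 20 21 22 23
G :  0  0  1  1  0  0  1  1  0  0  1  1  0  0  1  1  0  0  1  1  0  0  1  1
G_A(23) = 1.
Heap B, S = {2, 4, 5, 8}:
G(0) = 0
G(1) = mex{} = 0
G(2) = mex{0} = 1
G(3) = mex{0} = 1
G(4) = mex{1,0} = 2
G(5) = mex{1,0,0} = 2
G(6) = mex{2,1,0} = 3
G(7) = mex{2,1,1} = 0
G(8) = mex{3,2,1,0} = 4
G(9) = mex{0,2,2,0} = 1
G(10) = mex{4,3,2,1} = 0
G(11) = mex{1,0,3,1} = 2
G(12) = mex{0,4,0,2} = 1
G(13) = mex{2,1,4,2} = 0
G(14) = mex{1,0,1,3} = 2
G(15) = mex{0,2,0,0} = 1
G(16) = mex{2,1,2,4} = 0
G(17) = mex{1,0,1,1} = 2
G(18) = mex{0,2,0,0} = 1
G(19) = mex{2,1,2,2} = 0
G(20) = mex{1,0,1,1} = 2
G(21) = mex{0,2,0,0} = 1
G(22) = mex{2,1,2,2} = 0
G(23) = mex{1,0,1,1} = 2
G_B(23) = 2.
Combined Grundy value = 1 ⊕ 2 = 3.
A winning move leaves total XOR = 0, i.e. changes one component's Grundy value g to g ⊕ X where X is the current total.
Heap A: need g' = 1⊕3 = 2. Options: 23−2→G=0, 23−6→G=0. Hits: 0.
Heap B: need g' = 2⊕3 = 1. Options: 23−2→G=1, 23−4→G=0, 23−5→G=1, 23−8→G=1. Hits: 3.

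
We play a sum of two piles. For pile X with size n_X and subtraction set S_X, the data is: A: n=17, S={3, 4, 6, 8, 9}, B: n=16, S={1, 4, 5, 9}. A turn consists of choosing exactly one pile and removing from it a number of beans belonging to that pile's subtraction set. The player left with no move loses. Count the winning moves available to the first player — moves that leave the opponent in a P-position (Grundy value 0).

3

Pile A, S = {3, 4, 6, 8, 9}:
n :  0  1  2  3  4  5  6  7  8  9 10 11 12 13 14 15 16 17
G :  0  0  0  1  1  1  2  2  2  3  3  3  0  0  0  1  1  1
G_A(17) = 1.
Pile B, S = {1, 4, 5, 9}:
n :  0  1  2  3  4  5  6  7  8  9 10 11 12 13 14 15 16
G :  0  1  0  1  2  3  2  3  0  1  0  1  2  3  2  3  0
G_B(16) = 0.
Combined Grundy value = 1 ⊕ 0 = 1.
A winning move leaves total XOR = 0, i.e. changes one component's Grundy value g to g ⊕ X where X is the current total.
Pile A: need g' = 1⊕1 = 0. Options: 17−3→G=0, 17−4→G=0, 17−6→G=3, 17−8→G=3, 17−9→G=2. Hits: 2.
Pile B: need g' = 0⊕1 = 1. Options: 16−1→G=3, 16−4→G=2, 16−5→G=1, 16−9→G=3. Hits: 1.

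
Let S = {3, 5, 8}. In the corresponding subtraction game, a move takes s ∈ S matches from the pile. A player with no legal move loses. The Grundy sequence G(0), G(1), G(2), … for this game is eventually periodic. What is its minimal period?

11

n :  0  1  2  3  4  5  6  7  8  9 10 11 12 13 14 15 16 17 18 19 20 21 22 23
G :  0  0  0  1  1  1  2  2  2  3  3  0  0  0  1  1  1  2  2  2  3  3  0  0
G(n+11) = G(n) holds for n = 0,…,7 (a full window of length max(S) = 8), so the sequence is purely periodic with period 11.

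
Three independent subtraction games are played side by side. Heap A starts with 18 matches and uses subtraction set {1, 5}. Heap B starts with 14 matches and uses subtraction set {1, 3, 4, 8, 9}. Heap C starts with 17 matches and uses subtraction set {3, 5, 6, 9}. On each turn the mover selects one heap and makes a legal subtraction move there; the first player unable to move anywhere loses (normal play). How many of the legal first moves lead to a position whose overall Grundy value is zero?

5

Heap A, S = {1, 5}:
G(0) = 0
G(1) = mex{0} = 1
G(2) = mex{1} = 0
G(3) = mex{0} = 1
G(4) = mex{1} = 0
G(5) = mex{0,0} = 1
G(6) = mex{1,1} = 0
G(7) = mex{0,0} = 1
G(8) = mex{1,1} = 0
G(9) = mex{0,0} = 1
G(10) = mex{1,1} = 0
G(11) = mex{0,0} = 1
G(12) = mex{1,1} = 0
G(13) = mex{0,0} = 1
G(14) = mex{1,1} = 0
G(15) = mex{0,0} = 1
G(16) = mex{1,1} = 0
G(17) = mex{0,0} = 1
G(18) = mex{1,1} = 0
G_A(18) = 0.
Heap B, S = {1, 3, 4, 8, 9}:
n :  0  1  2  3  4  5  6  7  8  9 10 11 12 13 14
G :  0  1  0  1  2  3  2  0  1  4  3  2  0  1  0
G_B(14) = 0.
Heap C, S = {3, 5, 6, 9}:
n :  0  1  2  3  4  5  6  7  8  9 10 11 12 13 14 15 16 17
G :  0  0  0  1  1  1  2  2  2  3  3  3  0  0  0  1  1  1
G_C(17) = 1.
Combined Grundy value = 0 ⊕ 0 ⊕ 1 = 1.
A winning move leaves total XOR = 0, i.e. changes one component's Grundy value g to g ⊕ X where X is the current total.
Heap A: need g' = 0⊕1 = 1. Options: 18−1→G=1, 18−5→G=1. Hits: 2.
Heap B: need g' = 0⊕1 = 1. Options: 14−1→G=1, 14−3→G=2, 14−4→G=3, 14−8→G=2, 14−9→G=3. Hits: 1.
Heap C: need g' = 1⊕1 = 0. Options: 17−3→G=0, 17−5→G=0, 17−6→G=3, 17−9→G=2. Hits: 2.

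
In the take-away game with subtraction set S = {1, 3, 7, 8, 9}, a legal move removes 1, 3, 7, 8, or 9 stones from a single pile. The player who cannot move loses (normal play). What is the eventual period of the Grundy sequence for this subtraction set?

n :  0  1  2  3  4  5  6  7  8  9 10 11 12 13 14 15 16 17 18 19 20 21 22 23 24 25 26 27 28 29 30 31 32 33
G :  0  1  0  1  0  1  0  1  2  3  2  3  2  3  2  3  0  1  0  1  0  1  0  1  2  3  2  3  2  3  2  3  0  1
G(n+16) = G(n) holds for n = 0,…,8 (a full window of length max(S) = 9), so the sequence is purely periodic with period 16.

16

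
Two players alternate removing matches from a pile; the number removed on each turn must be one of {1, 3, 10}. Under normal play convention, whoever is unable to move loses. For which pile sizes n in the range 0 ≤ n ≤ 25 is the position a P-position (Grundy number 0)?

G(0) = 0
G(1) = mex{0} = 1
G(2) = mex{1} = 0
G(3) = mex{0,0} = 1
G(4) = mex{1,1} = 0
G(5) = mex{0,0} = 1
G(6) = mex{1,1} = 0
G(7) = mex{0,0} = 1
G(8) = mex{1,1} = 0
G(9) = mex{0,0} = 1
G(10) = mex{1,1,0} = 2
G(11) = mex{2,0,1} = 3
G(12) = mex{3,1,0} = 2
G(13) = mex{2,2,1} = 0
G(14) = mex{0,3,0} = 1
G(15) = mex{1,2,1} = 0
G(16) = mex{0,0,0} = 1
G(17) = mex{1,1,1} = 0
G(18) = mex{0,0,0} = 1
G(19) = mex{1,1,1} = 0
G(20) = mex{0,0,2} = 1
G(21) = mex{1,1,3} = 0
G(22) = mex{0,0,2} = 1
G(23) = mex{1,1,0} = 2
G(24) = mex{2,0,1} = 3
G(25) = mex{3,1,0} = 2
P-positions are exactly the n with G(n) = 0.

0, 2, 4, 6, 8, 13, 15, 17, 19, 21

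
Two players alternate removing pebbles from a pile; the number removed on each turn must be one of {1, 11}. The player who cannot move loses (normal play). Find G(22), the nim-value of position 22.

0

G(0) = 0
G(1) = mex{0} = 1
G(2) = mex{1} = 0
G(3) = mex{0} = 1
G(4) = mex{1} = 0
G(5) = mex{0} = 1
G(6) = mex{1} = 0
G(7) = mex{0} = 1
G(8) = mex{1} = 0
G(9) = mex{0} = 1
G(10) = mex{1} = 0
G(11) = mex{0,0} = 1
G(12) = mex{1,1} = 0
G(13) = mex{0,0} = 1
G(14) = mex{1,1} = 0
G(15) = mex{0,0} = 1
G(16) = mex{1,1} = 0
G(17) = mex{0,0} = 1
G(18) = mex{1,1} = 0
G(19) = mex{0,0} = 1
G(20) = mex{1,1} = 0
G(21) = mex{0,0} = 1
G(22) = mex{1,1} = 0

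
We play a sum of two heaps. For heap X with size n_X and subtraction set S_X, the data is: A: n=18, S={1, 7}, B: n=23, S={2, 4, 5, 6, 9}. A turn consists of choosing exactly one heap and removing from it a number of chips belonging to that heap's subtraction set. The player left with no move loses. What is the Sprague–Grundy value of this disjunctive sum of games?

2

Heap A, S = {1, 7}:
n :  0  1  2  3  4  5  6  7  8  9 10 11 12 13 14 15 16 17 18
G :  0  1  0  1  0  1  0  1  0  1  0  1  0  1  0  1  0  1  0
G_A(18) = 0.
Heap B, S = {2, 4, 5, 6, 9}:
G(0) = 0
G(1) = mex{} = 0
G(2) = mex{0} = 1
G(3) = mex{0} = 1
G(4) = mex{1,0} = 2
G(5) = mex{1,0,0} = 2
G(6) = mex{2,1,0,0} = 3
G(7) = mex{2,1,1,0} = 3
G(8) = mex{3,2,1,1} = 0
G(9) = mex{3,2,2,1,0} = 4
G(10) = mex{0,3,2,2,0} = 1
G(11) = mex{4,3,3,2,1} = 0
G(12) = mex{1,0,3,3,1} = 2
G(13) = mex{0,4,0,3,2} = 1
G(14) = mex{2,1,4,0,2} = 3
G(15) = mex{1,0,1,4,3} = 2
G(16) = mex{3,2,0,1,3} = 4
G(17) = mex{2,1,2,0,0} = 3
G(18) = mex{4,3,1,2,4} = 0
G(19) = mex{3,2,3,1,1} = 0
G(20) = mex{0,4,2,3,0} = 1
G(21) = mex{0,3,4,2,2} = 1
G(22) = mex{1,0,3,4,1} = 2
G(23) = mex{1,0,0,3,3} = 2
G_B(23) = 2.
Combined Grundy value = 0 ⊕ 2 = 2.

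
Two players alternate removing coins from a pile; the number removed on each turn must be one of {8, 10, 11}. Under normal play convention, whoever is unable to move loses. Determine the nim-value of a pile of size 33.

1

n :  0  1  2  3  4  5  6  7  8  9 10 11 12 13 14 15 16 17 18 19 20 21 22 23 24 25 26 27 28 29 30 31 32 33
G :  0  0  0  0  0  0  0  0  1  1  1  1  1  1  1  1  2  2  2  0  0  0  0  0  0  0  0  1  1  1  1  1  1  1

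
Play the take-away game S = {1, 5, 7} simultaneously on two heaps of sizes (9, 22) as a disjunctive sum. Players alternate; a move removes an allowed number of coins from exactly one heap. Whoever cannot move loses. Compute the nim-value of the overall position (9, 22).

All heaps use S = {1, 5, 7}:
G(0) = 0
G(1) = mex{0} = 1
G(2) = mex{1} = 0
G(3) = mex{0} = 1
G(4) = mex{1} = 0
G(5) = mex{0,0} = 1
G(6) = mex{1,1} = 0
G(7) = mex{0,0,0} = 1
G(8) = mex{1,1,1} = 0
G(9) = mex{0,0,0} = 1
G(10) = mex{1,1,1} = 0
G(11) = mex{0,0,0} = 1
G(12) = mex{1,1,1} = 0
G(13) = mex{0,0,0} = 1
G(14) = mex{1,1,1} = 0
G(15) = mex{0,0,0} = 1
G(16) = mex{1,1,1} = 0
G(17) = mex{0,0,0} = 1
G(18) = mex{1,1,1} = 0
G(19) = mex{0,0,0} = 1
G(20) = mex{1,1,1} = 0
G(21) = mex{0,0,0} = 1
G(22) = mex{1,1,1} = 0
Heap A: G(9) = 1.
Heap B: G(22) = 0.
Combined Grundy value = 1 ⊕ 0 = 1.

1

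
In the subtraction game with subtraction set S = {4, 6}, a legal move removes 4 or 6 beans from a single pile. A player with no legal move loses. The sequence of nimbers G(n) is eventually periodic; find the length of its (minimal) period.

G(0) = 0
G(1) = mex{} = 0
G(2) = mex{} = 0
G(3) = mex{} = 0
G(4) = mex{0} = 1
G(5) = mex{0} = 1
G(6) = mex{0,0} = 1
G(7) = mex{0,0} = 1
G(8) = mex{1,0} = 2
G(9) = mex{1,0} = 2
G(10) = mex{1,1} = 0
G(11) = mex{1,1} = 0
G(12) = mex{2,1} = 0
G(13) = mex{2,1} = 0
G(14) = mex{0,2} = 1
G(15) = mex{0,2} = 1
G(16) = mex{0,0} = 1
G(17) = mex{0,0} = 1
G(18) = mex{1,0} = 2
G(19) = mex{1,0} = 2
G(20) = mex{1,1} = 0
G(21) = mex{1,1} = 0
G(n+10) = G(n) holds for n = 0,…,5 (a full window of length max(S) = 6), so the sequence is purely periodic with period 10.

10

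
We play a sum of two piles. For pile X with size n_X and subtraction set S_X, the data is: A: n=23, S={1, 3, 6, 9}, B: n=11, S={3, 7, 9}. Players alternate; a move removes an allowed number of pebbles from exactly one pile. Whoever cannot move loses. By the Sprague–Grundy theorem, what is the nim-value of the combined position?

Pile A, S = {1, 3, 6, 9}:
G(0) = 0
G(1) = mex{0} = 1
G(2) = mex{1} = 0
G(3) = mex{0,0} = 1
G(4) = mex{1,1} = 0
G(5) = mex{0,0} = 1
G(6) = mex{1,1,0} = 2
G(7) = mex{2,0,1} = 3
G(8) = mex{3,1,0} = 2
G(9) = mex{2,2,1,0} = 3
G(10) = mex{3,3,0,1} = 2
G(11) = mex{2,2,1,0} = 3
G(12) = mex{3,3,2,1} = 0
G(13) = mex{0,2,3,0} = 1
G(14) = mex{1,3,2,1} = 0
G(15) = mex{0,0,3,2} = 1
G(16) = mex{1,1,2,3} = 0
G(17) = mex{0,0,3,2} = 1
G(18) = mex{1,1,0,3} = 2
G(19) = mex{2,0,1,2} = 3
G(20) = mex{3,1,0,3} = 2
G(21) = mex{2,2,1,0} = 3
G(22) = mex{3,3,0,1} = 2
G(23) = mex{2,2,1,0} = 3
G_A(23) = 3.
Pile B, S = {3, 7, 9}:
n :  0  1  2  3  4  5  6  7  8  9 10 11
G :  0  0  0  1  1  1  0  2  2  1  3  3
G_B(11) = 3.
Combined Grundy value = 3 ⊕ 3 = 0.

0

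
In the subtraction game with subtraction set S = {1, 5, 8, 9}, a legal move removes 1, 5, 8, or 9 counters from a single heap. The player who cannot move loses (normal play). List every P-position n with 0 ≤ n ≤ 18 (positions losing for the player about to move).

0, 2, 4, 6, 16, 18

n :  0  1  2  3  4  5  6  7  8  9 10 11 12 13 14 15 16 17 18
G :  0  1  0  1  0  1  0  1  2  3  2  3  2  3  2  3  0  1  0
P-positions are exactly the n with G(n) = 0.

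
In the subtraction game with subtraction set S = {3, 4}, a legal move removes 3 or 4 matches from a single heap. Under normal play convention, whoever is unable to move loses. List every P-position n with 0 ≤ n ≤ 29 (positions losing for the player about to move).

G(0) = 0
G(1) = mex{} = 0
G(2) = mex{} = 0
G(3) = mex{0} = 1
G(4) = mex{0,0} = 1
G(5) = mex{0,0} = 1
G(6) = mex{1,0} = 2
G(7) = mex{1,1} = 0
G(8) = mex{1,1} = 0
G(9) = mex{2,1} = 0
G(10) = mex{0,2} = 1
G(11) = mex{0,0} = 1
G(12) = mex{0,0} = 1
G(13) = mex{1,0} = 2
G(14) = mex{1,1} = 0
G(15) = mex{1,1} = 0
G(16) = mex{2,1} = 0
G(17) = mex{0,2} = 1
G(18) = mex{0,0} = 1
G(19) = mex{0,0} = 1
G(20) = mex{1,0} = 2
G(21) = mex{1,1} = 0
G(22) = mex{1,1} = 0
G(23) = mex{2,1} = 0
G(24) = mex{0,2} = 1
G(25) = mex{0,0} = 1
G(26) = mex{0,0} = 1
G(27) = mex{1,0} = 2
G(28) = mex{1,1} = 0
G(29) = mex{1,1} = 0
P-positions are exactly the n with G(n) = 0.

0, 1, 2, 7, 8, 9, 14, 15, 16, 21, 22, 23, 28, 29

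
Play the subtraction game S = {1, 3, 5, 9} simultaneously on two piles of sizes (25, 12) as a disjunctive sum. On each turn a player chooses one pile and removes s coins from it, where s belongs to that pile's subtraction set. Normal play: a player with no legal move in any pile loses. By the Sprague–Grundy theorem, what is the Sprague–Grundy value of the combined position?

All piles use S = {1, 3, 5, 9}:
G(0) = 0
G(1) = mex{0} = 1
G(2) = mex{1} = 0
G(3) = mex{0,0} = 1
G(4) = mex{1,1} = 0
G(5) = mex{0,0,0} = 1
G(6) = mex{1,1,1} = 0
G(7) = mex{0,0,0} = 1
G(8) = mex{1,1,1} = 0
G(9) = mex{0,0,0,0} = 1
G(10) = mex{1,1,1,1} = 0
G(11) = mex{0,0,0,0} = 1
G(12) = mex{1,1,1,1} = 0
G(13) = mex{0,0,0,0} = 1
G(14) = mex{1,1,1,1} = 0
G(15) = mex{0,0,0,0} = 1
G(16) = mex{1,1,1,1} = 0
G(17) = mex{0,0,0,0} = 1
G(18) = mex{1,1,1,1} = 0
G(19) = mex{0,0,0,0} = 1
G(20) = mex{1,1,1,1} = 0
G(21) = mex{0,0,0,0} = 1
G(22) = mex{1,1,1,1} = 0
G(23) = mex{0,0,0,0} = 1
G(24) = mex{1,1,1,1} = 0
G(25) = mex{0,0,0,0} = 1
Pile A: G(25) = 1.
Pile B: G(12) = 0.
Combined Grundy value = 1 ⊕ 0 = 1.

1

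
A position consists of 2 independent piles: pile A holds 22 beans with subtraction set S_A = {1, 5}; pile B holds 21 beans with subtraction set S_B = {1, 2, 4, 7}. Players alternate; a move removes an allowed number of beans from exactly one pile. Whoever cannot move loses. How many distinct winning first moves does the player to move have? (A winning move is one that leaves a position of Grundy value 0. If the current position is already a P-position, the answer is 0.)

Pile A, S = {1, 5}:
n :  0  1  2  3  4  5  6  7  8  9 10 11 12 13 14 15 16 17 18 19 20 21 22
G :  0  1  0  1  0  1  0  1  0  1  0  1  0  1  0  1  0  1  0  1  0  1  0
G_A(22) = 0.
Pile B, S = {1, 2, 4, 7}:
G(0) = 0
G(1) = mex{0} = 1
G(2) = mex{1,0} = 2
G(3) = mex{2,1} = 0
G(4) = mex{0,2,0} = 1
G(5) = mex{1,0,1} = 2
G(6) = mex{2,1,2} = 0
G(7) = mex{0,2,0,0} = 1
G(8) = mex{1,0,1,1} = 2
G(9) = mex{2,1,2,2} = 0
G(10) = mex{0,2,0,0} = 1
G(11) = mex{1,0,1,1} = 2
G(12) = mex{2,1,2,2} = 0
G(13) = mex{0,2,0,0} = 1
G(14) = mex{1,0,1,1} = 2
G(15) = mex{2,1,2,2} = 0
G(16) = mex{0,2,0,0} = 1
G(17) = mex{1,0,1,1} = 2
G(18) = mex{2,1,2,2} = 0
G(19) = mex{0,2,0,0} = 1
G(20) = mex{1,0,1,1} = 2
G(21) = mex{2,1,2,2} = 0
G_B(21) = 0.
Combined Grundy value = 0 ⊕ 0 = 0.
A winning move leaves total XOR = 0, i.e. changes one component's Grundy value g to g ⊕ X where X is the current total.
Pile A: target g' = 0⊕0 = 0, but every legal move changes the Grundy value (mex property), so 0 moves.
Pile B: target g' = 0⊕0 = 0, but every legal move changes the Grundy value (mex property), so 0 moves.

0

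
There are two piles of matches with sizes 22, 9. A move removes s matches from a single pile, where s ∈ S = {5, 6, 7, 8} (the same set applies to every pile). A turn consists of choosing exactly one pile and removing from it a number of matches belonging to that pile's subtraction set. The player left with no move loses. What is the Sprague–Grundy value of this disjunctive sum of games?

0

All piles use S = {5, 6, 7, 8}:
n :  0  1  2  3  4  5  6  7  8  9 10 11 12 13 14 15 16 17 18 19 20 21 22
G :  0  0  0  0  0  1  1  1  1  1  2  2  2  0  0  0  0  0  1  1  1  1  1
Pile A: G(22) = 1.
Pile B: G(9) = 1.
Combined Grundy value = 1 ⊕ 1 = 0.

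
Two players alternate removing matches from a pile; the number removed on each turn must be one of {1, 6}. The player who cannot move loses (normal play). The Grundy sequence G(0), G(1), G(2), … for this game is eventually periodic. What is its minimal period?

7

G(0) = 0
G(1) = mex{0} = 1
G(2) = mex{1} = 0
G(3) = mex{0} = 1
G(4) = mex{1} = 0
G(5) = mex{0} = 1
G(6) = mex{1,0} = 2
G(7) = mex{2,1} = 0
G(8) = mex{0,0} = 1
G(9) = mex{1,1} = 0
G(10) = mex{0,0} = 1
G(11) = mex{1,1} = 0
G(12) = mex{0,2} = 1
G(13) = mex{1,0} = 2
G(14) = mex{2,1} = 0
G(15) = mex{0,0} = 1
G(n+7) = G(n) holds for n = 0,…,5 (a full window of length max(S) = 6), so the sequence is purely periodic with period 7.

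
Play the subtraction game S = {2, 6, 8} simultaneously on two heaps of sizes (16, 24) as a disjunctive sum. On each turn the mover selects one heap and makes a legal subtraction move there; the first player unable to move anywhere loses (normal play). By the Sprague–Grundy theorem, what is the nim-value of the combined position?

2

All heaps use S = {2, 6, 8}:
n :  0  1  2  3  4  5  6  7  8  9 10 11 12 13 14 15 16 17 18 19 20 21 22 23 24
G :  0  0  1  1  0  0  1  1  2  2  3  3  2  2  0  0  1  1  0  0  1  1  2  2  3
Heap A: G(16) = 1.
Heap B: G(24) = 3.
Combined Grundy value = 1 ⊕ 3 = 2.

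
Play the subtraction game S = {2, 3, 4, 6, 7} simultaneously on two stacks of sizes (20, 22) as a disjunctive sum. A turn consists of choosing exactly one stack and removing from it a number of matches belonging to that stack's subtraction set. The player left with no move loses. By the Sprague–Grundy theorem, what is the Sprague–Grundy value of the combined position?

3

All stacks use S = {2, 3, 4, 6, 7}:
G(0) = 0
G(1) = mex{} = 0
G(2) = mex{0} = 1
G(3) = mex{0,0} = 1
G(4) = mex{1,0,0} = 2
G(5) = mex{1,1,0} = 2
G(6) = mex{2,1,1,0} = 3
G(7) = mex{2,2,1,0,0} = 3
G(8) = mex{3,2,2,1,0} = 4
G(9) = mex{3,3,2,1,1} = 0
G(10) = mex{4,3,3,2,1} = 0
G(11) = mex{0,4,3,2,2} = 1
G(12) = mex{0,0,4,3,2} = 1
G(13) = mex{1,0,0,3,3} = 2
G(14) = mex{1,1,0,4,3} = 2
G(15) = mex{2,1,1,0,4} = 3
G(16) = mex{2,2,1,0,0} = 3
G(17) = mex{3,2,2,1,0} = 4
G(18) = mex{3,3,2,1,1} = 0
G(19) = mex{4,3,3,2,1} = 0
G(20) = mex{0,4,3,2,2} = 1
G(21) = mex{0,0,4,3,2} = 1
G(22) = mex{1,0,0,3,3} = 2
Stack A: G(20) = 1.
Stack B: G(22) = 2.
Combined Grundy value = 1 ⊕ 2 = 3.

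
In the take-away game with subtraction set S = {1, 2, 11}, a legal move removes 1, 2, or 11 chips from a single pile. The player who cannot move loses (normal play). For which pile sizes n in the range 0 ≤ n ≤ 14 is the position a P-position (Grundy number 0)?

0, 3, 6, 9, 12

G(0) = 0
G(1) = mex{0} = 1
G(2) = mex{1,0} = 2
G(3) = mex{2,1} = 0
G(4) = mex{0,2} = 1
G(5) = mex{1,0} = 2
G(6) = mex{2,1} = 0
G(7) = mex{0,2} = 1
G(8) = mex{1,0} = 2
G(9) = mex{2,1} = 0
G(10) = mex{0,2} = 1
G(11) = mex{1,0,0} = 2
G(12) = mex{2,1,1} = 0
G(13) = mex{0,2,2} = 1
G(14) = mex{1,0,0} = 2
P-positions are exactly the n with G(n) = 0.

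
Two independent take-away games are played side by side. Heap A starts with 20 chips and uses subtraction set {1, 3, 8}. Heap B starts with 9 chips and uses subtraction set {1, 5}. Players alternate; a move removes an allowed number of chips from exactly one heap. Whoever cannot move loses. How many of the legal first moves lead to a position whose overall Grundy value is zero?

Heap A, S = {1, 3, 8}:
n :  0  1  2  3  4  5  6  7  8  9 10 11 12 13 14 15 16 17 18 19 20
G :  0  1  0  1  0  1  0  1  2  3  2  0  1  0  1  0  1  0  1  2  3
G_A(20) = 3.
Heap B, S = {1, 5}:
G(0) = 0
G(1) = mex{0} = 1
G(2) = mex{1} = 0
G(3) = mex{0} = 1
G(4) = mex{1} = 0
G(5) = mex{0,0} = 1
G(6) = mex{1,1} = 0
G(7) = mex{0,0} = 1
G(8) = mex{1,1} = 0
G(9) = mex{0,0} = 1
G_B(9) = 1.
Combined Grundy value = 3 ⊕ 1 = 2.
A winning move leaves total XOR = 0, i.e. changes one component's Grundy value g to g ⊕ X where X is the current total.
Heap A: need g' = 3⊕2 = 1. Options: 20−1→G=2, 20−3→G=0, 20−8→G=1. Hits: 1.
Heap B: need g' = 1⊕2 = 3. Options: 9−1→G=0, 9−5→G=0. Hits: 0.

1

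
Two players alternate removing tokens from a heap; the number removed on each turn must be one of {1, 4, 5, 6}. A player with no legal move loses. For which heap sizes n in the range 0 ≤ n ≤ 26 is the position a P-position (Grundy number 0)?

0, 2, 9, 11, 18, 20

n :  0  1  2  3  4  5  6  7  8  9 10 11 12 13 14 15 16 17 18 19 20 21 22 23 24 25 26
G :  0  1  0  1  2  3  2  3  4  0  1  0  1  2  3  2  3  4  0  1  0  1  2  3  2  3  4
P-positions are exactly the n with G(n) = 0.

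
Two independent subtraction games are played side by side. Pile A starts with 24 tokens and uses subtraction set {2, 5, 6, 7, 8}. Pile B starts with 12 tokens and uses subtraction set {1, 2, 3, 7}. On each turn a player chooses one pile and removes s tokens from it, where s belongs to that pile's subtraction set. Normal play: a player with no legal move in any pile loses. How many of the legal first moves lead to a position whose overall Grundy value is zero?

Pile A, S = {2, 5, 6, 7, 8}:
n :  0  1  2  3  4  5  6  7  8  9 10 11 12 13 14 15 16 17 18 19 20 21 22 23 24
G :  0  0  1  1  0  2  1  3  2  2  3  3  4  0  0  1  1  0  2  1  3  2  2  3  3
G_A(24) = 3.
Pile B, S = {1, 2, 3, 7}:
n :  0  1  2  3  4  5  6  7  8  9 10 11 12
G :  0  1  2  3  0  1  2  3  0  1  2  3  0
G_B(12) = 0.
Combined Grundy value = 3 ⊕ 0 = 3.
A winning move leaves total XOR = 0, i.e. changes one component's Grundy value g to g ⊕ X where X is the current total.
Pile A: need g' = 3⊕3 = 0. Options: 24−2→G=2, 24−5→G=1, 24−6→G=2, 24−7→G=0, 24−8→G=1. Hits: 1.
Pile B: need g' = 0⊕3 = 3. Options: 12−1→G=3, 12−2→G=2, 12−3→G=1, 12−7→G=1. Hits: 1.

2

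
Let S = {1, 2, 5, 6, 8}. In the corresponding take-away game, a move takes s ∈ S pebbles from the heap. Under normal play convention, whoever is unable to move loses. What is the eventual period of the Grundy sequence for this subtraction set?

n :  0  1  2  3  4  5  6  7  8  9 10 11 12 13 14 15 16
G :  0  1  2  0  1  2  3  0  1  2  0  1  2  3  0  1  2
G(n+7) = G(n) holds for n = 0,…,7 (a full window of length max(S) = 8), so the sequence is purely periodic with period 7.

7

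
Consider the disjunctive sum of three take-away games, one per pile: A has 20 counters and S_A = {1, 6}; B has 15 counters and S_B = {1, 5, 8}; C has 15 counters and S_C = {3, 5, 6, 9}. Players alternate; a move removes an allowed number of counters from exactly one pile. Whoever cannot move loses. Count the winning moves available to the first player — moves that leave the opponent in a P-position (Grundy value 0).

Pile A, S = {1, 6}:
n :  0  1  2  3  4  5  6  7  8  9 10 11 12 13 14 15 16 17 18 19 20
G :  0  1  0  1  0  1  2  0  1  0  1  0  1  2  0  1  0  1  0  1  2
G_A(20) = 2.
Pile B, S = {1, 5, 8}:
G(0) = 0
G(1) = mex{0} = 1
G(2) = mex{1} = 0
G(3) = mex{0} = 1
G(4) = mex{1} = 0
G(5) = mex{0,0} = 1
G(6) = mex{1,1} = 0
G(7) = mex{0,0} = 1
G(8) = mex{1,1,0} = 2
G(9) = mex{2,0,1} = 3
G(10) = mex{3,1,0} = 2
G(11) = mex{2,0,1} = 3
G(12) = mex{3,1,0} = 2
G(13) = mex{2,2,1} = 0
G(14) = mex{0,3,0} = 1
G(15) = mex{1,2,1} = 0
G_B(15) = 0.
Pile C, S = {3, 5, 6, 9}:
G(0) = 0
G(1) = mex{} = 0
G(2) = mex{} = 0
G(3) = mex{0} = 1
G(4) = mex{0} = 1
G(5) = mex{0,0} = 1
G(6) = mex{1,0,0} = 2
G(7) = mex{1,0,0} = 2
G(8) = mex{1,1,0} = 2
G(9) = mex{2,1,1,0} = 3
G(10) = mex{2,1,1,0} = 3
G(11) = mex{2,2,1,0} = 3
G(12) = mex{3,2,2,1} = 0
G(13) = mex{3,2,2,1} = 0
G(14) = mex{3,3,2,1} = 0
G(15) = mex{0,3,3,2} = 1
G_C(15) = 1.
Combined Grundy value = 2 ⊕ 0 ⊕ 1 = 3.
A winning move leaves total XOR = 0, i.e. changes one component's Grundy value g to g ⊕ X where X is the current total.
Pile A: need g' = 2⊕3 = 1. Options: 20−1→G=1, 20−6→G=0. Hits: 1.
Pile B: need g' = 0⊕3 = 3. Options: 15−1→G=1, 15−5→G=2, 15−8→G=1. Hits: 0.
Pile C: need g' = 1⊕3 = 2. Options: 15−3→G=0, 15−5→G=3, 15−6→G=3, 15−9→G=2. Hits: 1.

2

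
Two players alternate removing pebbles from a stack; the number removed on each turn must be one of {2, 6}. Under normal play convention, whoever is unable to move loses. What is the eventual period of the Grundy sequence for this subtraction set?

n :  0  1  2  3  4  5  6  7  8  9 10 11 12 13 14
G :  0  0  1  1  0  0  1  1  0  0  1  1  0  0  1
G(n+4) = G(n) holds for n = 0,…,5 (a full window of length max(S) = 6), so the sequence is purely periodic with period 4.

4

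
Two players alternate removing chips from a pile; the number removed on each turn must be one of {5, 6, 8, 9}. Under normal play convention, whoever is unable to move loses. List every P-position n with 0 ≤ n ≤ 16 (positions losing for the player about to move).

0, 1, 2, 3, 4, 14, 15, 16

G(0) = 0
G(1) = mex{} = 0
G(2) = mex{} = 0
G(3) = mex{} = 0
G(4) = mex{} = 0
G(5) = mex{0} = 1
G(6) = mex{0,0} = 1
G(7) = mex{0,0} = 1
G(8) = mex{0,0,0} = 1
G(9) = mex{0,0,0,0} = 1
G(10) = mex{1,0,0,0} = 2
G(11) = mex{1,1,0,0} = 2
G(12) = mex{1,1,0,0} = 2
G(13) = mex{1,1,1,0} = 2
G(14) = mex{1,1,1,1} = 0
G(15) = mex{2,1,1,1} = 0
G(16) = mex{2,2,1,1} = 0
P-positions are exactly the n with G(n) = 0.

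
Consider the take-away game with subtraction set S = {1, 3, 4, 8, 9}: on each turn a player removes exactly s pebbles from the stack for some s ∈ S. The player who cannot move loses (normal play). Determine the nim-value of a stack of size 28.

2

G(0) = 0
G(1) = mex{0} = 1
G(2) = mex{1} = 0
G(3) = mex{0,0} = 1
G(4) = mex{1,1,0} = 2
G(5) = mex{2,0,1} = 3
G(6) = mex{3,1,0} = 2
G(7) = mex{2,2,1} = 0
G(8) = mex{0,3,2,0} = 1
G(9) = mex{1,2,3,1,0} = 4
G(10) = mex{4,0,2,0,1} = 3
G(11) = mex{3,1,0,1,0} = 2
G(12) = mex{2,4,1,2,1} = 0
G(13) = mex{0,3,4,3,2} = 1
G(14) = mex{1,2,3,2,3} = 0
G(15) = mex{0,0,2,0,2} = 1
G(16) = mex{1,1,0,1,0} = 2
G(17) = mex{2,0,1,4,1} = 3
G(18) = mex{3,1,0,3,4} = 2
G(19) = mex{2,2,1,2,3} = 0
G(20) = mex{0,3,2,0,2} = 1
G(21) = mex{1,2,3,1,0} = 4
G(22) = mex{4,0,2,0,1} = 3
G(23) = mex{3,1,0,1,0} = 2
G(24) = mex{2,4,1,2,1} = 0
G(25) = mex{0,3,4,3,2} = 1
G(26) = mex{1,2,3,2,3} = 0
G(27) = mex{0,0,2,0,2} = 1
G(28) = mex{1,1,0,1,0} = 2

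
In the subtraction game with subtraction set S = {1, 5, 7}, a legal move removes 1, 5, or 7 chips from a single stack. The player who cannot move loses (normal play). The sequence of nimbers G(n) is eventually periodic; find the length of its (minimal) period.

n :  0  1  2  3  4  5  6  7  8  9 10 11 12 13 14
G :  0  1  0  1  0  1  0  1  0  1  0  1  0  1  0
G(n+2) = G(n) holds for n = 0,…,6 (a full window of length max(S) = 7), so the sequence is purely periodic with period 2.

2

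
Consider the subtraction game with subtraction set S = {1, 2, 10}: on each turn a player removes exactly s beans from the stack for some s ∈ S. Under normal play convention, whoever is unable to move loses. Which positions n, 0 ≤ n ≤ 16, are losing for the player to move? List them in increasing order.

0, 3, 6, 9, 12, 15

n :  0  1  2  3  4  5  6  7  8  9 10 11 12 13 14 15 16
G :  0  1  2  0  1  2  0  1  2  0  1  2  0  1  2  0  1
P-positions are exactly the n with G(n) = 0.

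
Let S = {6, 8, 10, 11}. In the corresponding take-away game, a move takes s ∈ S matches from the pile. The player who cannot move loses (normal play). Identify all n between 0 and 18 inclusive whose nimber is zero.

0, 1, 2, 3, 4, 5, 17, 18

n :  0  1  2  3  4  5  6  7  8  9 10 11 12 13 14 15 16 17 18
G :  0  0  0  0  0  0  1  1  1  1  1  1  2  2  2  2  2  0  0
P-positions are exactly the n with G(n) = 0.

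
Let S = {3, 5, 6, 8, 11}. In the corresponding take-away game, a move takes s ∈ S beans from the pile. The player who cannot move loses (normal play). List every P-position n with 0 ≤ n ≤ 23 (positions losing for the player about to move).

G(0) = 0
G(1) = mex{} = 0
G(2) = mex{} = 0
G(3) = mex{0} = 1
G(4) = mex{0} = 1
G(5) = mex{0,0} = 1
G(6) = mex{1,0,0} = 2
G(7) = mex{1,0,0} = 2
G(8) = mex{1,1,0,0} = 2
G(9) = mex{2,1,1,0} = 3
G(10) = mex{2,1,1,0} = 3
G(11) = mex{2,2,1,1,0} = 3
G(12) = mex{3,2,2,1,0} = 4
G(13) = mex{3,2,2,1,0} = 4
G(14) = mex{3,3,2,2,1} = 0
G(15) = mex{4,3,3,2,1} = 0
G(16) = mex{4,3,3,2,1} = 0
G(17) = mex{0,4,3,3,2} = 1
G(18) = mex{0,4,4,3,2} = 1
G(19) = mex{0,0,4,3,2} = 1
G(20) = mex{1,0,0,4,3} = 2
G(21) = mex{1,0,0,4,3} = 2
G(22) = mex{1,1,0,0,3} = 2
G(23) = mex{2,1,1,0,4} = 3
P-positions are exactly the n with G(n) = 0.

0, 1, 2, 14, 15, 16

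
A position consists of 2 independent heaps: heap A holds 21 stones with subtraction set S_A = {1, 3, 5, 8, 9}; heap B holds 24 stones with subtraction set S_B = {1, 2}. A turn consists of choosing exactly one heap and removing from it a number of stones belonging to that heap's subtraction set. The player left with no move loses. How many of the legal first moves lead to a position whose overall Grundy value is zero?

Heap A, S = {1, 3, 5, 8, 9}:
G(0) = 0
G(1) = mex{0} = 1
G(2) = mex{1} = 0
G(3) = mex{0,0} = 1
G(4) = mex{1,1} = 0
G(5) = mex{0,0,0} = 1
G(6) = mex{1,1,1} = 0
G(7) = mex{0,0,0} = 1
G(8) = mex{1,1,1,0} = 2
G(9) = mex{2,0,0,1,0} = 3
G(10) = mex{3,1,1,0,1} = 2
G(11) = mex{2,2,0,1,0} = 3
G(12) = mex{3,3,1,0,1} = 2
G(13) = mex{2,2,2,1,0} = 3
G(14) = mex{3,3,3,0,1} = 2
G(15) = mex{2,2,2,1,0} = 3
G(16) = mex{3,3,3,2,1} = 0
G(17) = mex{0,2,2,3,2} = 1
G(18) = mex{1,3,3,2,3} = 0
G(19) = mex{0,0,2,3,2} = 1
G(20) = mex{1,1,3,2,3} = 0
G(21) = mex{0,0,0,3,2} = 1
G_A(21) = 1.
Heap B, S = {1, 2}:
G(0) = 0
G(1) = mex{0} = 1
G(2) = mex{1,0} = 2
G(3) = mex{2,1} = 0
G(4) = mex{0,2} = 1
G(5) = mex{1,0} = 2
G(6) = mex{2,1} = 0
G(7) = mex{0,2} = 1
G(8) = mex{1,0} = 2
G(9) = mex{2,1} = 0
G(10) = mex{0,2} = 1
G(11) = mex{1,0} = 2
G(12) = mex{2,1} = 0
G(13) = mex{0,2} = 1
G(14) = mex{1,0} = 2
G(15) = mex{2,1} = 0
G(16) = mex{0,2} = 1
G(17) = mex{1,0} = 2
G(18) = mex{2,1} = 0
G(19) = mex{0,2} = 1
G(20) = mex{1,0} = 2
G(21) = mex{2,1} = 0
G(22) = mex{0,2} = 1
G(23) = mex{1,0} = 2
G(24) = mex{2,1} = 0
G_B(24) = 0.
Combined Grundy value = 1 ⊕ 0 = 1.
A winning move leaves total XOR = 0, i.e. changes one component's Grundy value g to g ⊕ X where X is the current total.
Heap A: need g' = 1⊕1 = 0. Options: 21−1→G=0, 21−3→G=0, 21−5→G=0, 21−8→G=3, 21−9→G=2. Hits: 3.
Heap B: need g' = 0⊕1 = 1. Options: 24−1→G=2, 24−2→G=1. Hits: 1.

4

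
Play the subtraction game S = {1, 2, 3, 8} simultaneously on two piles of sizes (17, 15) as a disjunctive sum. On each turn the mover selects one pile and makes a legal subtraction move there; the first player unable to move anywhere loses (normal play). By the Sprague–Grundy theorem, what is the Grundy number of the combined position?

6

All piles use S = {1, 2, 3, 8}:
n :  0  1  2  3  4  5  6  7  8  9 10 11 12 13 14 15 16 17
G :  0  1  2  3  0  1  2  3  4  0  1  2  3  0  1  2  3  4
Pile A: G(17) = 4.
Pile B: G(15) = 2.
Combined Grundy value = 4 ⊕ 2 = 6.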